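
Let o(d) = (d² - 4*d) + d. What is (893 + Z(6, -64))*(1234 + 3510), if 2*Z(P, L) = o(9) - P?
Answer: 4350248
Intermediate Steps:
o(d) = d² - 3*d
Z(P, L) = 27 - P/2 (Z(P, L) = (9*(-3 + 9) - P)/2 = (9*6 - P)/2 = (54 - P)/2 = 27 - P/2)
(893 + Z(6, -64))*(1234 + 3510) = (893 + (27 - ½*6))*(1234 + 3510) = (893 + (27 - 3))*4744 = (893 + 24)*4744 = 917*4744 = 4350248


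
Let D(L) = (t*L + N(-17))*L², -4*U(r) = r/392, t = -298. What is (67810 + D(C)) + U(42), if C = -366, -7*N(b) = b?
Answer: 233771298235/16 ≈ 1.4611e+10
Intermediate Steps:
N(b) = -b/7
U(r) = -r/1568 (U(r) = -r/(4*392) = -r/1568)
D(L) = L²*(17/7 - 298*L) (D(L) = (-298*L - ⅐*(-17))*L² = (-298*L + 17/7)*L² = (17/7 - 298*L)*L² = L²*(17/7 - 298*L))
(67810 + D(C)) + U(42) = (67810 + (⅐)*(-366)²*(17 - 2086*(-366))) - 1/1568*42 = (67810 + (⅐)*133956*(17 + 763476)) - 3/112 = (67810 + (⅐)*133956*763493) - 3/112 = (67810 + 102274468308/7) - 3/112 = 102274942978/7 - 3/112 = 233771298235/16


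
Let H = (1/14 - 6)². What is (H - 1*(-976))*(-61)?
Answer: -12089285/196 ≈ -61680.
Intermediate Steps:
H = 6889/196 (H = (1/14 - 6)² = (-83/14)² = 6889/196 ≈ 35.148)
(H - 1*(-976))*(-61) = (6889/196 - 1*(-976))*(-61) = (6889/196 + 976)*(-61) = (198185/196)*(-61) = -12089285/196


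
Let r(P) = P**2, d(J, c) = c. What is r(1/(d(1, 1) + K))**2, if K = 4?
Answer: 1/625 ≈ 0.0016000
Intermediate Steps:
r(1/(d(1, 1) + K))**2 = ((1/(1 + 4))**2)**2 = ((1/5)**2)**2 = (1/25)**2 = 1/625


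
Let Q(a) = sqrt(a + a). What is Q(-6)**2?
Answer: -12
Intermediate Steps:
Q(a) = sqrt(2)*sqrt(a) (Q(a) = sqrt(2*a) = sqrt(2)*sqrt(a))
Q(-6)**2 = (sqrt(2)*sqrt(-6))**2 = (sqrt(2)*(I*sqrt(6)))**2 = (2*I*sqrt(3))**2 = -12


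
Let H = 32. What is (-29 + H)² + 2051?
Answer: 2060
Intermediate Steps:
(-29 + H)² + 2051 = (-29 + 32)² + 2051 = 3² + 2051 = 9 + 2051 = 2060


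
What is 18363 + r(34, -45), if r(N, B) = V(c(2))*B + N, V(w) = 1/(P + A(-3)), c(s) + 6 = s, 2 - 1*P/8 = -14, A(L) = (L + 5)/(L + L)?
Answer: 7045916/383 ≈ 18397.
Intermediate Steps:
A(L) = (5 + L)/(2*L) (A(L) = (5 + L)/((2*L)) = (5 + L)*(1/(2*L)) = (5 + L)/(2*L))
P = 128 (P = 16 - 8*(-14) = 16 + 112 = 128)
c(s) = -6 + s
V(w) = 3/383 (V(w) = 1/(128 + (½)*(5 - 3)/(-3)) = 1/(128 + (½)*(-⅓)*2) = 1/(128 - ⅓) = 1/(383/3) = 3/383)
r(N, B) = N + 3*B/383 (r(N, B) = 3*B/383 + N = N + 3*B/383)
18363 + r(34, -45) = 18363 + (34 + (3/383)*(-45)) = 18363 + (34 - 135/383) = 18363 + 12887/383 = 7045916/383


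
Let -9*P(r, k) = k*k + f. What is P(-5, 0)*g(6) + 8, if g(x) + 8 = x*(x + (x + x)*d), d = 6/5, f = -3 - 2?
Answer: 644/9 ≈ 71.556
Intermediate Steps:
f = -5
d = 6/5 (d = 6*(⅕) = 6/5 ≈ 1.2000)
P(r, k) = 5/9 - k²/9 (P(r, k) = -(k*k - 5)/9 = -(k² - 5)/9 = -(-5 + k²)/9 = 5/9 - k²/9)
g(x) = -8 + 17*x²/5 (g(x) = -8 + x*(x + (x + x)*(6/5)) = -8 + x*(x + (2*x)*(6/5)) = -8 + x*(x + 12*x/5) = -8 + x*(17*x/5) = -8 + 17*x²/5)
P(-5, 0)*g(6) + 8 = (5/9 - ⅑*0²)*(-8 + (17/5)*6²) + 8 = (5/9 - ⅑*0)*(-8 + (17/5)*36) + 8 = (5/9 + 0)*(-8 + 612/5) + 8 = (5/9)*(572/5) + 8 = 572/9 + 8 = 644/9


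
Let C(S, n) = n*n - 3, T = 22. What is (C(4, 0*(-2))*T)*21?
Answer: -1386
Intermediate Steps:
C(S, n) = -3 + n² (C(S, n) = n² - 3 = -3 + n²)
(C(4, 0*(-2))*T)*21 = ((-3 + (0*(-2))²)*22)*21 = ((-3 + 0²)*22)*21 = ((-3 + 0)*22)*21 = -3*22*21 = -66*21 = -1386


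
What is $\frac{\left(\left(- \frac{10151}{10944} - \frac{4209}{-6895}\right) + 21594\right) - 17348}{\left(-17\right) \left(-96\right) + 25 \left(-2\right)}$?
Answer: $\frac{320374476631}{119375948160} \approx 2.6837$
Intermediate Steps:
$\frac{\left(\left(- \frac{10151}{10944} - \frac{4209}{-6895}\right) + 21594\right) - 17348}{\left(-17\right) \left(-96\right) + 25 \left(-2\right)} = \frac{\left(\left(\left(-10151\right) \frac{1}{10944} - - \frac{4209}{6895}\right) + 21594\right) - 17348}{1632 - 50} = \frac{\left(\left(- \frac{10151}{10944} + \frac{4209}{6895}\right) + 21594\right) - 17348}{1582} = \left(\left(- \frac{23927849}{75458880} + 21594\right) - 17348\right) \frac{1}{1582} = \left(\frac{1629435126871}{75458880} - 17348\right) \frac{1}{1582} = \frac{320374476631}{75458880} \cdot \frac{1}{1582} = \frac{320374476631}{119375948160}$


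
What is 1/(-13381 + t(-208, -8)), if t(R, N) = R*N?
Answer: -1/11717 ≈ -8.5346e-5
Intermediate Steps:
t(R, N) = N*R
1/(-13381 + t(-208, -8)) = 1/(-13381 - 8*(-208)) = 1/(-13381 + 1664) = 1/(-11717) = -1/11717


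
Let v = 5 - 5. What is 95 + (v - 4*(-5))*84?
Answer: 1775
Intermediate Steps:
v = 0
95 + (v - 4*(-5))*84 = 95 + (0 - 4*(-5))*84 = 95 + (0 + 20)*84 = 95 + 20*84 = 95 + 1680 = 1775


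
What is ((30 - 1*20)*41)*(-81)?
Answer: -33210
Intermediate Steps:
((30 - 1*20)*41)*(-81) = ((30 - 20)*41)*(-81) = (10*41)*(-81) = 410*(-81) = -33210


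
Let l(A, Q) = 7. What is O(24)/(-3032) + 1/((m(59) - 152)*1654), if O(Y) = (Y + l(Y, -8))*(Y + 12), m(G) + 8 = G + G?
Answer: -9691165/26328372 ≈ -0.36809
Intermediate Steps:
m(G) = -8 + 2*G (m(G) = -8 + (G + G) = -8 + 2*G)
O(Y) = (7 + Y)*(12 + Y) (O(Y) = (Y + 7)*(Y + 12) = (7 + Y)*(12 + Y))
O(24)/(-3032) + 1/((m(59) - 152)*1654) = (84 + 24² + 19*24)/(-3032) + 1/(((-8 + 2*59) - 152)*1654) = (84 + 576 + 456)*(-1/3032) + (1/1654)/((-8 + 118) - 152) = 1116*(-1/3032) + (1/1654)/(110 - 152) = -279/758 + (1/1654)/(-42) = -279/758 - 1/42*1/1654 = -279/758 - 1/69468 = -9691165/26328372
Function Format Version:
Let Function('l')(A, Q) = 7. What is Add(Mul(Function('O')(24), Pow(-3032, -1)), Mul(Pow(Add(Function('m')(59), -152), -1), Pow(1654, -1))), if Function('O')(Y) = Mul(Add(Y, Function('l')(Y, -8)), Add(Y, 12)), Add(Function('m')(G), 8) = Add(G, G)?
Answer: Rational(-9691165, 26328372) ≈ -0.36809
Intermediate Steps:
Function('m')(G) = Add(-8, Mul(2, G)) (Function('m')(G) = Add(-8, Add(G, G)) = Add(-8, Mul(2, G)))
Function('O')(Y) = Mul(Add(7, Y), Add(12, Y)) (Function('O')(Y) = Mul(Add(Y, 7), Add(Y, 12)) = Mul(Add(7, Y), Add(12, Y)))
Add(Mul(Function('O')(24), Pow(-3032, -1)), Mul(Pow(Add(Function('m')(59), -152), -1), Pow(1654, -1))) = Add(Mul(Add(84, Pow(24, 2), Mul(19, 24)), Pow(-3032, -1)), Mul(Pow(Add(Add(-8, Mul(2, 59)), -152), -1), Pow(1654, -1))) = Add(Mul(Add(84, 576, 456), Rational(-1, 3032)), Mul(Pow(Add(Add(-8, 118), -152), -1), Rational(1, 1654))) = Add(Mul(1116, Rational(-1, 3032)), Mul(Pow(Add(110, -152), -1), Rational(1, 1654))) = Add(Rational(-279, 758), Mul(Pow(-42, -1), Rational(1, 1654))) = Add(Rational(-279, 758), Mul(Rational(-1, 42), Rational(1, 1654))) = Add(Rational(-279, 758), Rational(-1, 69468)) = Rational(-9691165, 26328372)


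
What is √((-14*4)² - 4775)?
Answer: I*√1639 ≈ 40.485*I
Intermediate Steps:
√((-14*4)² - 4775) = √((-56)² - 4775) = √(3136 - 4775) = √(-1639) = I*√1639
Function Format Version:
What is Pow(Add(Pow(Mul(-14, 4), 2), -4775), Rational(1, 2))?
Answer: Mul(I, Pow(1639, Rational(1, 2))) ≈ Mul(40.485, I)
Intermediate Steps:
Pow(Add(Pow(Mul(-14, 4), 2), -4775), Rational(1, 2)) = Pow(Add(Pow(-56, 2), -4775), Rational(1, 2)) = Pow(Add(3136, -4775), Rational(1, 2)) = Pow(-1639, Rational(1, 2)) = Mul(I, Pow(1639, Rational(1, 2)))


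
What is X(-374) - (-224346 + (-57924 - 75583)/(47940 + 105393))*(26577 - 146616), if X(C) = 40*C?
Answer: -1376439110743985/51111 ≈ -2.6930e+10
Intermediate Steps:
X(-374) - (-224346 + (-57924 - 75583)/(47940 + 105393))*(26577 - 146616) = 40*(-374) - (-224346 + (-57924 - 75583)/(47940 + 105393))*(26577 - 146616) = -14960 - (-224346 - 133507/153333)*(-120039) = -14960 - (-34399778725)*(-120039)/153333 = -14960 - 1*1376438346123425/51111 = -14960 - 1376438346123425/51111 = -1376439110743985/51111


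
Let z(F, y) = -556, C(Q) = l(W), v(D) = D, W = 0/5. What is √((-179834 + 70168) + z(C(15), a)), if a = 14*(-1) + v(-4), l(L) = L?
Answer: I*√110222 ≈ 332.0*I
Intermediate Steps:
W = 0 (W = 0*(⅕) = 0)
C(Q) = 0
a = -18 (a = 14*(-1) - 4 = -14 - 4 = -18)
√((-179834 + 70168) + z(C(15), a)) = √((-179834 + 70168) - 556) = √(-109666 - 556) = √(-110222) = I*√110222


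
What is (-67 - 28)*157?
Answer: -14915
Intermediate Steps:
(-67 - 28)*157 = -95*157 = -14915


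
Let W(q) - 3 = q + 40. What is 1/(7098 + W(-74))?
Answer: 1/7067 ≈ 0.00014150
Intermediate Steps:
W(q) = 43 + q (W(q) = 3 + (q + 40) = 3 + (40 + q) = 43 + q)
1/(7098 + W(-74)) = 1/(7098 + (43 - 74)) = 1/(7098 - 31) = 1/7067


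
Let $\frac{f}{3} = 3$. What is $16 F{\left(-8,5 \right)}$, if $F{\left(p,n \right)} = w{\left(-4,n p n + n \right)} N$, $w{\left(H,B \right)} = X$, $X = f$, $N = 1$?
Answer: $144$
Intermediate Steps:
$f = 9$ ($f = 3 \cdot 3 = 9$)
$X = 9$
$w{\left(H,B \right)} = 9$
$F{\left(p,n \right)} = 9$ ($F{\left(p,n \right)} = 9 \cdot 1 = 9$)
$16 F{\left(-8,5 \right)} = 16 \cdot 9 = 144$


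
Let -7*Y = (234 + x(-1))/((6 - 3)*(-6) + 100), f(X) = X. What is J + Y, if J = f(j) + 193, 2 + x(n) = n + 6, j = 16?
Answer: 119729/574 ≈ 208.59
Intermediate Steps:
x(n) = 4 + n (x(n) = -2 + (n + 6) = -2 + (6 + n) = 4 + n)
J = 209 (J = 16 + 193 = 209)
Y = -237/574 (Y = -(234 + (4 - 1))/(7*((6 - 3)*(-6) + 100)) = -(234 + 3)/(7*(3*(-6) + 100)) = -237/(7*(-18 + 100)) = -237/(7*82) = -1/7*237/82 = -237/574 ≈ -0.41289)
J + Y = 209 - 237/574 = 119729/574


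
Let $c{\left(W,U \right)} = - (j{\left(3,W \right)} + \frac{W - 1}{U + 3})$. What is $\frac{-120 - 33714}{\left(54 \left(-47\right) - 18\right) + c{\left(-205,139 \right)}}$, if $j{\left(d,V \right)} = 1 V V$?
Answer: $\frac{1201107}{1582574} \approx 0.75896$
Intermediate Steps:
$j{\left(d,V \right)} = V^{2}$ ($j{\left(d,V \right)} = V V = V^{2}$)
$c{\left(W,U \right)} = - W^{2} - \frac{-1 + W}{3 + U}$ ($c{\left(W,U \right)} = - (W^{2} + \frac{W - 1}{U + 3}) = - (W^{2} + \frac{-1 + W}{3 + U}) = - W^{2} - \frac{-1 + W}{3 + U}$)
$\frac{-120 - 33714}{\left(54 \left(-47\right) - 18\right) + c{\left(-205,139 \right)}} = \frac{-120 - 33714}{\left(54 \left(-47\right) - 18\right) + \frac{1 - -205 - 3 \left(-205\right)^{2} - 139 \left(-205\right)^{2}}{3 + 139}} = - \frac{33834}{\left(-2538 - 18\right) + \frac{1 + 205 - 126075 - 139 \cdot 42025}{142}} = - \frac{33834}{-2556 + \frac{1 + 205 - 126075 - 5841475}{142}} = - \frac{33834}{-2556 + \frac{1}{142} \left(-5967344\right)} = - \frac{33834}{-2556 - \frac{2983672}{71}} = - \frac{33834}{- \frac{3165148}{71}} = \left(-33834\right) \left(- \frac{71}{3165148}\right) = \frac{1201107}{1582574}$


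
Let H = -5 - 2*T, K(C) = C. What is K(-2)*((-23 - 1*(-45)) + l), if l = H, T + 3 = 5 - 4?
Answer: -42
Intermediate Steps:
T = -2 (T = -3 + (5 - 4) = -3 + 1 = -2)
H = -1 (H = -5 - 2*(-2) = -5 + 4 = -1)
l = -1
K(-2)*((-23 - 1*(-45)) + l) = -2*((-23 - 1*(-45)) - 1) = -2*((-23 + 45) - 1) = -2*(22 - 1) = -2*21 = -42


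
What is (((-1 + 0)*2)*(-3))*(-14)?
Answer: -84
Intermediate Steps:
(((-1 + 0)*2)*(-3))*(-14) = (-1*2*(-3))*(-14) = -2*(-3)*(-14) = 6*(-14) = -84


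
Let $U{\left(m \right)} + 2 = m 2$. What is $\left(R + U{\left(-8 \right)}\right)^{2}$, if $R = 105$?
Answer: $7569$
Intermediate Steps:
$U{\left(m \right)} = -2 + 2 m$ ($U{\left(m \right)} = -2 + m 2 = -2 + 2 m$)
$\left(R + U{\left(-8 \right)}\right)^{2} = \left(105 + \left(-2 + 2 \left(-8\right)\right)\right)^{2} = \left(105 - 18\right)^{2} = 87^{2} = 7569$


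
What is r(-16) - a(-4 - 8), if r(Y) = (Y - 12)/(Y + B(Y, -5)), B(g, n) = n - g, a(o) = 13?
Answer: -37/5 ≈ -7.4000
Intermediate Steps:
r(Y) = 12/5 - Y/5 (r(Y) = (Y - 12)/(Y + (-5 - Y)) = (-12 + Y)/(-5) = (-12 + Y)*(-1/5) = 12/5 - Y/5)
r(-16) - a(-4 - 8) = (12/5 - 1/5*(-16)) - 1*13 = (12/5 + 16/5) - 13 = 28/5 - 13 = -37/5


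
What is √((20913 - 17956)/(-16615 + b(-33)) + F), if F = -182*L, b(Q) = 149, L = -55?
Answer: 29*√3227056078/16466 ≈ 100.05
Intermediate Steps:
F = 10010 (F = -182*(-55) = 10010)
√((20913 - 17956)/(-16615 + b(-33)) + F) = √((20913 - 17956)/(-16615 + 149) + 10010) = √(2957/(-16466) + 10010) = √(2957*(-1/16466) + 10010) = √(-2957/16466 + 10010) = √(164821703/16466) = 29*√3227056078/16466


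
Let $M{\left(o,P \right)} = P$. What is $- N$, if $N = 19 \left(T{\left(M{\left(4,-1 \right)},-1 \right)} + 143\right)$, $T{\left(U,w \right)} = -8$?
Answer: $-2565$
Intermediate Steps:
$N = 2565$ ($N = 19 \left(-8 + 143\right) = 19 \cdot 135 = 2565$)
$- N = \left(-1\right) 2565 = -2565$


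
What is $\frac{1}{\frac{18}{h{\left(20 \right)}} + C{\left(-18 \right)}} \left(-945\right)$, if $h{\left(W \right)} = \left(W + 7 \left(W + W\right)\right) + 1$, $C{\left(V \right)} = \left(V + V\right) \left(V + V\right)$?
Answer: $- \frac{31605}{43346} \approx -0.72913$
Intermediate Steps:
$C{\left(V \right)} = 4 V^{2}$ ($C{\left(V \right)} = 2 V 2 V = 4 V^{2}$)
$h{\left(W \right)} = 1 + 15 W$ ($h{\left(W \right)} = \left(W + 7 \cdot 2 W\right) + 1 = \left(W + 14 W\right) + 1 = 15 W + 1 = 1 + 15 W$)
$\frac{1}{\frac{18}{h{\left(20 \right)}} + C{\left(-18 \right)}} \left(-945\right) = \frac{1}{\frac{18}{1 + 15 \cdot 20} + 4 \left(-18\right)^{2}} \left(-945\right) = \frac{1}{\frac{18}{1 + 300} + 4 \cdot 324} \left(-945\right) = \frac{1}{\frac{18}{301} + 1296} \left(-945\right) = \frac{1}{\frac{390114}{301}} \left(-945\right) = \frac{301}{390114} \left(-945\right) = - \frac{31605}{43346}$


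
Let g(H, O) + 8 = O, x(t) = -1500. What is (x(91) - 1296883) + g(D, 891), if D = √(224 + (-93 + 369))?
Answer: -1297500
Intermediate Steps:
D = 10*√5 (D = √(224 + 276) = √500 = 10*√5 ≈ 22.361)
g(H, O) = -8 + O
(x(91) - 1296883) + g(D, 891) = (-1500 - 1296883) + (-8 + 891) = -1298383 + 883 = -1297500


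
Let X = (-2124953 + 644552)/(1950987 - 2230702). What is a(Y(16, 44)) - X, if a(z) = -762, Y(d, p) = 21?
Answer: -214623231/279715 ≈ -767.29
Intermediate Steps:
X = 1480401/279715 (X = -1480401/(-279715) = -1480401*(-1/279715) = 1480401/279715 ≈ 5.2925)
a(Y(16, 44)) - X = -762 - 1*1480401/279715 = -762 - 1480401/279715 = -214623231/279715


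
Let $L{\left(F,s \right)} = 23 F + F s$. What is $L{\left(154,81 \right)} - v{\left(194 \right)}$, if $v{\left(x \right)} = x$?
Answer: $15822$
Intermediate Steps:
$L{\left(154,81 \right)} - v{\left(194 \right)} = 154 \left(23 + 81\right) - 194 = 154 \cdot 104 - 194 = 16016 - 194 = 15822$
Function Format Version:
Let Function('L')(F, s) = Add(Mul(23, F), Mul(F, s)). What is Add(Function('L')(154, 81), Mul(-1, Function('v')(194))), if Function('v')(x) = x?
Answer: 15822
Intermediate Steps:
Add(Function('L')(154, 81), Mul(-1, Function('v')(194))) = Add(Mul(154, Add(23, 81)), Mul(-1, 194)) = Add(Mul(154, 104), -194) = Add(16016, -194) = 15822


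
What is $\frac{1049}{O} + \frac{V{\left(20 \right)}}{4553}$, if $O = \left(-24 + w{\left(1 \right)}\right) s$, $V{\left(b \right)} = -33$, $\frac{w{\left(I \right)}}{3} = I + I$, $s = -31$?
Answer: $\frac{4757683}{2540574} \approx 1.8727$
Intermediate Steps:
$w{\left(I \right)} = 6 I$ ($w{\left(I \right)} = 3 \left(I + I\right) = 3 \cdot 2 I = 6 I$)
$O = 558$ ($O = \left(-24 + 6 \cdot 1\right) \left(-31\right) = \left(-24 + 6\right) \left(-31\right) = \left(-18\right) \left(-31\right) = 558$)
$\frac{1049}{O} + \frac{V{\left(20 \right)}}{4553} = \frac{1049}{558} - \frac{33}{4553} = \frac{4757683}{2540574}$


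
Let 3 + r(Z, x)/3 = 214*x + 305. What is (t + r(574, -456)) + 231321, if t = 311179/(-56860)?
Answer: -3441762679/56860 ≈ -60531.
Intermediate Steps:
r(Z, x) = 906 + 642*x (r(Z, x) = -9 + 3*(214*x + 305) = -9 + 3*(305 + 214*x) = -9 + (915 + 642*x) = 906 + 642*x)
t = -311179/56860 (t = 311179*(-1/56860) = -311179/56860 ≈ -5.4727)
(t + r(574, -456)) + 231321 = (-311179/56860 + (906 + 642*(-456))) + 231321 = (-311179/56860 + (906 - 292752)) + 231321 = (-311179/56860 - 291846) + 231321 = -16594674739/56860 + 231321 = -3441762679/56860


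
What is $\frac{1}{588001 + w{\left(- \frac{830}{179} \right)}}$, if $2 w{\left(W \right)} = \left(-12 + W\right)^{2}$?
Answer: $\frac{32041}{18844574283} \approx 1.7003 \cdot 10^{-6}$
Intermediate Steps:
$w{\left(W \right)} = \frac{\left(-12 + W\right)^{2}}{2}$
$\frac{1}{588001 + w{\left(- \frac{830}{179} \right)}} = \frac{1}{588001 + \frac{\left(-12 - \frac{830}{179}\right)^{2}}{2}} = \frac{1}{588001 + \frac{\left(- \frac{2978}{179}\right)^{2}}{2}} = \frac{1}{588001 + \frac{1}{2} \cdot \frac{8868484}{32041}} = \frac{1}{588001 + \frac{4434242}{32041}} = \frac{1}{\frac{18844574283}{32041}} = \frac{32041}{18844574283}$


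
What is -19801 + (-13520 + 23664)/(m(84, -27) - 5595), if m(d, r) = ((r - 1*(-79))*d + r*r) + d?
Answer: -4103879/207 ≈ -19826.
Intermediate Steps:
m(d, r) = d + r**2 + d*(79 + r) (m(d, r) = ((r + 79)*d + r**2) + d = ((79 + r)*d + r**2) + d = (d*(79 + r) + r**2) + d = (r**2 + d*(79 + r)) + d = d + r**2 + d*(79 + r))
-19801 + (-13520 + 23664)/(m(84, -27) - 5595) = -19801 + (-13520 + 23664)/(((-27)**2 + 80*84 + 84*(-27)) - 5595) = -19801 + 10144/((729 + 6720 - 2268) - 5595) = -19801 + 10144/(5181 - 5595) = -19801 + 10144/(-414) = -19801 + 10144*(-1/414) = -19801 - 5072/207 = -4103879/207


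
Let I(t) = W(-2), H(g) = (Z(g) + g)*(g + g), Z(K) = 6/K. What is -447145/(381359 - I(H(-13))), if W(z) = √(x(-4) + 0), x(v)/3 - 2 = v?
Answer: -170522770055/145434686887 - 447145*I*√6/145434686887 ≈ -1.1725 - 7.5311e-6*I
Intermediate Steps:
x(v) = 6 + 3*v
H(g) = 2*g*(g + 6/g) (H(g) = (6/g + g)*(g + g) = (g + 6/g)*(2*g) = 2*g*(g + 6/g))
W(z) = I*√6 (W(z) = √((6 + 3*(-4)) + 0) = √((6 - 12) + 0) = √(-6 + 0) = √(-6) = I*√6)
I(t) = I*√6
-447145/(381359 - I(H(-13))) = -447145/(381359 - I*√6)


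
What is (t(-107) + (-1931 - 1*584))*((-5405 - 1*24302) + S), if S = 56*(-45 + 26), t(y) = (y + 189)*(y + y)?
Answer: 617358573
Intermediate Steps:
t(y) = 2*y*(189 + y) (t(y) = (189 + y)*(2*y) = 2*y*(189 + y))
S = -1064 (S = 56*(-19) = -1064)
(t(-107) + (-1931 - 1*584))*((-5405 - 1*24302) + S) = (2*(-107)*(189 - 107) + (-1931 - 1*584))*((-5405 - 1*24302) - 1064) = (2*(-107)*82 + (-1931 - 584))*((-5405 - 24302) - 1064) = (-17548 - 2515)*(-29707 - 1064) = -20063*(-30771) = 617358573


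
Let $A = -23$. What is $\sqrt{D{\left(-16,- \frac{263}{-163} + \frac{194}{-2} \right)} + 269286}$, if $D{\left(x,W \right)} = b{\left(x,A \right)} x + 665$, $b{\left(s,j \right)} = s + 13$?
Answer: $\sqrt{269999} \approx 519.61$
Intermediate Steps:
$b{\left(s,j \right)} = 13 + s$
$D{\left(x,W \right)} = 665 + x \left(13 + x\right)$ ($D{\left(x,W \right)} = \left(13 + x\right) x + 665 = x \left(13 + x\right) + 665 = 665 + x \left(13 + x\right)$)
$\sqrt{D{\left(-16,- \frac{263}{-163} + \frac{194}{-2} \right)} + 269286} = \sqrt{\left(665 - 16 \left(13 - 16\right)\right) + 269286} = \sqrt{\left(665 - -48\right) + 269286} = \sqrt{\left(665 + 48\right) + 269286} = \sqrt{713 + 269286} = \sqrt{269999}$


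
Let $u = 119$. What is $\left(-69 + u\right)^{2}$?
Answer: $2500$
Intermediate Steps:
$\left(-69 + u\right)^{2} = \left(-69 + 119\right)^{2} = 50^{2} = 2500$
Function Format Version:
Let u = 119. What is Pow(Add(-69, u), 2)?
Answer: 2500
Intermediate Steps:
Pow(Add(-69, u), 2) = Pow(Add(-69, 119), 2) = Pow(50, 2) = 2500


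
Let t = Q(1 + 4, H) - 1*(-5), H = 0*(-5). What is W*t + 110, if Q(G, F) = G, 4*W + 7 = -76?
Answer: -195/2 ≈ -97.500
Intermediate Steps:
W = -83/4 (W = -7/4 + (¼)*(-76) = -7/4 - 19 = -83/4 ≈ -20.750)
H = 0
t = 10 (t = (1 + 4) - 1*(-5) = 5 + 5 = 10)
W*t + 110 = -83/4*10 + 110 = -415/2 + 110 = -195/2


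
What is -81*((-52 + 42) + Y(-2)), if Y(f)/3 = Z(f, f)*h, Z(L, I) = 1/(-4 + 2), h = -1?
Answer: 1377/2 ≈ 688.50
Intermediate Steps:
Z(L, I) = -1/2 (Z(L, I) = 1/(-2) = -1/2)
Y(f) = 3/2 (Y(f) = 3*(-1/2*(-1)) = 3*(1/2) = 3/2)
-81*((-52 + 42) + Y(-2)) = -81*((-52 + 42) + 3/2) = -81*(-10 + 3/2) = -81*(-17/2) = 1377/2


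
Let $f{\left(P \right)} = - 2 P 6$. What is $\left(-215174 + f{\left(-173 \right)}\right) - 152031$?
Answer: $-365129$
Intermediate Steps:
$f{\left(P \right)} = - 12 P$
$\left(-215174 + f{\left(-173 \right)}\right) - 152031 = \left(-215174 - -2076\right) - 152031 = \left(-215174 + 2076\right) - 152031 = -213098 - 152031 = -365129$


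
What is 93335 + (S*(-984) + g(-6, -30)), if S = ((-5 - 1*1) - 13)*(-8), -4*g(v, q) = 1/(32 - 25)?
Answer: -1574525/28 ≈ -56233.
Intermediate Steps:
g(v, q) = -1/28 (g(v, q) = -1/(4*(32 - 25)) = -¼/7 = -¼*⅐ = -1/28)
S = 152 (S = ((-5 - 1) - 13)*(-8) = (-6 - 13)*(-8) = -19*(-8) = 152)
93335 + (S*(-984) + g(-6, -30)) = 93335 + (152*(-984) - 1/28) = 93335 + (-149568 - 1/28) = 93335 - 4187905/28 = -1574525/28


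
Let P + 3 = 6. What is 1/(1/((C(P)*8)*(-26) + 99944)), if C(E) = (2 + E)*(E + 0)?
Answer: 96824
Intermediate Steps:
P = 3 (P = -3 + 6 = 3)
C(E) = E*(2 + E) (C(E) = (2 + E)*E = E*(2 + E))
1/(1/((C(P)*8)*(-26) + 99944)) = 1/(1/(((3*(2 + 3))*8)*(-26) + 99944)) = 1/(1/(((3*5)*8)*(-26) + 99944)) = 1/(1/((15*8)*(-26) + 99944)) = 1/(1/(120*(-26) + 99944)) = 1/(1/(-3120 + 99944)) = 1/(1/96824) = 96824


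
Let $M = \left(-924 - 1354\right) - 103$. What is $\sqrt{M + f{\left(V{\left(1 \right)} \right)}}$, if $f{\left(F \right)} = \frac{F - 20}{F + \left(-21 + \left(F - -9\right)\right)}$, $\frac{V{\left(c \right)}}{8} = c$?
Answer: $4 i \sqrt{149} \approx 48.826 i$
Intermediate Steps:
$V{\left(c \right)} = 8 c$
$M = -2381$ ($M = -2278 - 103 = -2381$)
$f{\left(F \right)} = \frac{-20 + F}{-12 + 2 F}$ ($f{\left(F \right)} = \frac{-20 + F}{F + \left(-21 + \left(F + 9\right)\right)} = \frac{-20 + F}{F + \left(-21 + \left(9 + F\right)\right)} = \frac{-20 + F}{F + \left(-12 + F\right)} = \frac{-20 + F}{-12 + 2 F}$)
$\sqrt{M + f{\left(V{\left(1 \right)} \right)}} = \sqrt{-2381 + \frac{-20 + 8 \cdot 1}{2 \left(-6 + 8 \cdot 1\right)}} = \sqrt{-2381 + \frac{-20 + 8}{2 \left(-6 + 8\right)}} = \sqrt{-2381 + \frac{1}{2} \cdot \frac{1}{2} \left(-12\right)} = \sqrt{-2381 - 3} = \sqrt{-2384} = 4 i \sqrt{149}$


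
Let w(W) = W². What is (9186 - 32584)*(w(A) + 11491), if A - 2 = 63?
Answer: -367722968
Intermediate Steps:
A = 65 (A = 2 + 63 = 65)
(9186 - 32584)*(w(A) + 11491) = (9186 - 32584)*(65² + 11491) = -23398*(4225 + 11491) = -23398*15716 = -367722968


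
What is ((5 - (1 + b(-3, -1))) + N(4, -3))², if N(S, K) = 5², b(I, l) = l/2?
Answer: 3481/4 ≈ 870.25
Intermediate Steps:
b(I, l) = l/2 (b(I, l) = l*(½) = l/2)
N(S, K) = 25
((5 - (1 + b(-3, -1))) + N(4, -3))² = ((5 - (1 + (½)*(-1))) + 25)² = ((5 - (1 - ½)) + 25)² = ((5 - 1*½) + 25)² = ((5 - ½) + 25)² = (9/2 + 25)² = (59/2)² = 3481/4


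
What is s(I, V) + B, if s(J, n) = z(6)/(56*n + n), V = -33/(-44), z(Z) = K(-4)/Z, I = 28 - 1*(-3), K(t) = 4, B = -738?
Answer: -378586/513 ≈ -737.98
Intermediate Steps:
I = 31 (I = 28 + 3 = 31)
z(Z) = 4/Z
V = ¾ (V = -33*(-1/44) = ¾ ≈ 0.75000)
s(J, n) = 2/(171*n) (s(J, n) = (4/6)/(56*n + n) = (4*(⅙))/((57*n)) = 2*(1/(57*n))/3 = 2/(171*n))
s(I, V) + B = 2/(171*(¾)) - 738 = (2/171)*(4/3) - 738 = 8/513 - 738 = -378586/513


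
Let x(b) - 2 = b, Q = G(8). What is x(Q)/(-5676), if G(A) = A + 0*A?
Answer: -5/2838 ≈ -0.0017618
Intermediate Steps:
G(A) = A (G(A) = A + 0 = A)
Q = 8
x(b) = 2 + b
x(Q)/(-5676) = (2 + 8)/(-5676) = 10*(-1/5676) = -5/2838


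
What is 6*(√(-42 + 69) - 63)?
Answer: -378 + 18*√3 ≈ -346.82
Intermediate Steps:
6*(√(-42 + 69) - 63) = 6*(√27 - 63) = 6*(3*√3 - 63) = 6*(-63 + 3*√3) = -378 + 18*√3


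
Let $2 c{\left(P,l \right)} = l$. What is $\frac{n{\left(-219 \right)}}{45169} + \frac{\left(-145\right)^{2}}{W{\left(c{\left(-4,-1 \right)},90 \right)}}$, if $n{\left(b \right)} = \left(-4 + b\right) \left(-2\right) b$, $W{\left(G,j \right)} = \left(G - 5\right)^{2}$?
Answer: $\frac{3786894346}{5465449} \approx 692.88$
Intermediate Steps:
$c{\left(P,l \right)} = \frac{l}{2}$
$W{\left(G,j \right)} = \left(-5 + G\right)^{2}$
$n{\left(b \right)} = b \left(8 - 2 b\right)$ ($n{\left(b \right)} = \left(8 - 2 b\right) b = b \left(8 - 2 b\right)$)
$\frac{n{\left(-219 \right)}}{45169} + \frac{\left(-145\right)^{2}}{W{\left(c{\left(-4,-1 \right)},90 \right)}} = \frac{2 \left(-219\right) \left(4 - -219\right)}{45169} + \frac{\left(-145\right)^{2}}{\left(-5 + \frac{1}{2} \left(-1\right)\right)^{2}} = 2 \left(-219\right) \left(4 + 219\right) \frac{1}{45169} + \frac{21025}{\left(-5 - \frac{1}{2}\right)^{2}} = 2 \left(-219\right) 223 \cdot \frac{1}{45169} + \frac{21025}{\left(- \frac{11}{2}\right)^{2}} = \left(-97674\right) \frac{1}{45169} + \frac{21025}{\frac{121}{4}} = - \frac{97674}{45169} + 21025 \cdot \frac{4}{121} = - \frac{97674}{45169} + \frac{84100}{121} = \frac{3786894346}{5465449}$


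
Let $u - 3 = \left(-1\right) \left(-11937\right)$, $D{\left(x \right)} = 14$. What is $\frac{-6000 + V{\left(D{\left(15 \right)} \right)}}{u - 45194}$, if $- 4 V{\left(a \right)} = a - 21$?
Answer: $\frac{23993}{133016} \approx 0.18038$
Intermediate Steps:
$u = 11940$ ($u = 3 - -11937 = 3 + 11937 = 11940$)
$V{\left(a \right)} = \frac{21}{4} - \frac{a}{4}$ ($V{\left(a \right)} = - \frac{a - 21}{4} = - \frac{-21 + a}{4} = \frac{21}{4} - \frac{a}{4}$)
$\frac{-6000 + V{\left(D{\left(15 \right)} \right)}}{u - 45194} = \frac{-6000 + \left(\frac{21}{4} - \frac{7}{2}\right)}{11940 - 45194} = \frac{-6000 + \left(\frac{21}{4} - \frac{7}{2}\right)}{-33254} = \left(-6000 + \frac{7}{4}\right) \left(- \frac{1}{33254}\right) = \left(- \frac{23993}{4}\right) \left(- \frac{1}{33254}\right) = \frac{23993}{133016}$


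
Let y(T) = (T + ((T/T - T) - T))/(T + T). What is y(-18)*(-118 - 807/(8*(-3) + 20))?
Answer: -6365/144 ≈ -44.201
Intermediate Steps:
y(T) = (1 - T)/(2*T) (y(T) = (T + ((1 - T) - T))/((2*T)) = (T + (1 - 2*T))*(1/(2*T)) = (1 - T)*(1/(2*T)) = (1 - T)/(2*T))
y(-18)*(-118 - 807/(8*(-3) + 20)) = ((½)*(1 - 1*(-18))/(-18))*(-118 - 807/(8*(-3) + 20)) = ((½)*(-1/18)*(1 + 18))*(-118 - 807/(-24 + 20)) = ((½)*(-1/18)*19)*(-118 - 807/(-4)) = -19*(-118 - 807*(-¼))/36 = -19*(-118 + 807/4)/36 = -19/36*335/4 = -6365/144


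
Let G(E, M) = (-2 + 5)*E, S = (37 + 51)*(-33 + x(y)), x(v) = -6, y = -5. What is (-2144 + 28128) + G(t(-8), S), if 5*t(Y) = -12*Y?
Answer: 130208/5 ≈ 26042.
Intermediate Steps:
t(Y) = -12*Y/5 (t(Y) = (-12*Y)/5 = -12*Y/5)
S = -3432 (S = (37 + 51)*(-33 - 6) = 88*(-39) = -3432)
G(E, M) = 3*E
(-2144 + 28128) + G(t(-8), S) = (-2144 + 28128) + 3*(-12/5*(-8)) = 25984 + 3*(96/5) = 25984 + 288/5 = 130208/5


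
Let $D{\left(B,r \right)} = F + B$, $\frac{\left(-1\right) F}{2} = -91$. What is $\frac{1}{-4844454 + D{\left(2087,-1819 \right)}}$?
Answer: $- \frac{1}{4842185} \approx -2.0652 \cdot 10^{-7}$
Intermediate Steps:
$F = 182$ ($F = \left(-2\right) \left(-91\right) = 182$)
$D{\left(B,r \right)} = 182 + B$
$\frac{1}{-4844454 + D{\left(2087,-1819 \right)}} = \frac{1}{-4844454 + \left(182 + 2087\right)} = \frac{1}{-4844454 + 2269} = \frac{1}{-4842185} = - \frac{1}{4842185}$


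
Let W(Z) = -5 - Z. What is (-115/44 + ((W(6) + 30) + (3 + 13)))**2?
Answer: 2030625/1936 ≈ 1048.9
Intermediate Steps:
(-115/44 + ((W(6) + 30) + (3 + 13)))**2 = (-115/44 + (((-5 - 1*6) + 30) + (3 + 13)))**2 = (-115*1/44 + (((-5 - 6) + 30) + 16))**2 = (-115/44 + ((-11 + 30) + 16))**2 = (-115/44 + (19 + 16))**2 = (-115/44 + 35)**2 = (1425/44)**2 = 2030625/1936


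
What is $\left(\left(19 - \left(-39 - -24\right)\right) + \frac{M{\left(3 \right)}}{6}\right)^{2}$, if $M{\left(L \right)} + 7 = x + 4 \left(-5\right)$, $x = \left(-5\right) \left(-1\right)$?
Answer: $\frac{8281}{9} \approx 920.11$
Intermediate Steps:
$x = 5$
$M{\left(L \right)} = -22$ ($M{\left(L \right)} = -7 + \left(5 + 4 \left(-5\right)\right) = -7 + \left(5 - 20\right) = -7 - 15 = -22$)
$\left(\left(19 - \left(-39 - -24\right)\right) + \frac{M{\left(3 \right)}}{6}\right)^{2} = \left(\left(19 - \left(-39 - -24\right)\right) - \frac{22}{6}\right)^{2} = \left(\left(19 - \left(-39 + 24\right)\right) - \frac{11}{3}\right)^{2} = \left(\left(19 - -15\right) - \frac{11}{3}\right)^{2} = \left(\left(19 + 15\right) - \frac{11}{3}\right)^{2} = \left(34 - \frac{11}{3}\right)^{2} = \left(\frac{91}{3}\right)^{2} = \frac{8281}{9}$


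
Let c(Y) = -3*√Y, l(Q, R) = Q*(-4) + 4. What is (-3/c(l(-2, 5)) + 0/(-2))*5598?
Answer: 933*√3 ≈ 1616.0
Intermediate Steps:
l(Q, R) = 4 - 4*Q (l(Q, R) = -4*Q + 4 = 4 - 4*Q)
(-3/c(l(-2, 5)) + 0/(-2))*5598 = (-3*(-1/(3*√(4 - 4*(-2)))) + 0/(-2))*5598 = (-3*(-1/(3*√(4 + 8))) + 0*(-½))*5598 = (-3*(-√3/18) + 0)*5598 = (-(-1)*√3/6 + 0)*5598 = (√3/6 + 0)*5598 = (√3/6)*5598 = 933*√3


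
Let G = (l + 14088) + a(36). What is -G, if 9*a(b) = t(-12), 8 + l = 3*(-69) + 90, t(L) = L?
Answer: -41885/3 ≈ -13962.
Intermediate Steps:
l = -125 (l = -8 + (3*(-69) + 90) = -8 + (-207 + 90) = -8 - 117 = -125)
a(b) = -4/3 (a(b) = (⅑)*(-12) = -4/3)
G = 41885/3 (G = (-125 + 14088) - 4/3 = 13963 - 4/3 = 41885/3 ≈ 13962.)
-G = -1*41885/3 = -41885/3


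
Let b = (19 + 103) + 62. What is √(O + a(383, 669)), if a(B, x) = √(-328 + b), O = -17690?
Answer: √(-17690 + 12*I) ≈ 0.0451 + 133.0*I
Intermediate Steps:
b = 184 (b = 122 + 62 = 184)
a(B, x) = 12*I (a(B, x) = √(-328 + 184) = √(-144) = 12*I)
√(O + a(383, 669)) = √(-17690 + 12*I)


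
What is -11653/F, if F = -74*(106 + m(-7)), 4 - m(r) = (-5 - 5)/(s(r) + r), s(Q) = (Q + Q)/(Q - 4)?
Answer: 734139/504680 ≈ 1.4547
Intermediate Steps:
s(Q) = 2*Q/(-4 + Q) (s(Q) = (2*Q)/(-4 + Q) = 2*Q/(-4 + Q))
m(r) = 4 + 10/(r + 2*r/(-4 + r)) (m(r) = 4 - (-5 - 5)/(2*r/(-4 + r) + r) = 4 - (-10)/(r + 2*r/(-4 + r)) = 4 + 10/(r + 2*r/(-4 + r)))
F = -504680/63 (F = -74*(106 + 2*(-20 - 7 + 2*(-7)**2)/(-7*(-2 - 7))) = -74*(106 + 2*(-1/7)*(-20 - 7 + 2*49)/(-9)) = -74*(106 + 2*(-1/7)*(-1/9)*(-20 - 7 + 98)) = -74*(106 + 2*(-1/7)*(-1/9)*71) = -74*(106 + 142/63) = -74*6820/63 = -504680/63 ≈ -8010.8)
-11653/F = -11653/(-504680/63) = -11653*(-63/504680) = 734139/504680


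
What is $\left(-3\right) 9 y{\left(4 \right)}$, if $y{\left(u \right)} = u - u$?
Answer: $0$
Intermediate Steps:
$y{\left(u \right)} = 0$
$\left(-3\right) 9 y{\left(4 \right)} = \left(-3\right) 9 \cdot 0 = \left(-27\right) 0 = 0$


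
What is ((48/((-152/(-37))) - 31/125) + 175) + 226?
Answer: 979536/2375 ≈ 412.44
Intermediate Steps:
((48/((-152/(-37))) - 31/125) + 175) + 226 = ((48/((-152*(-1/37))) - 31*1/125) + 175) + 226 = ((48/(152/37) - 31/125) + 175) + 226 = ((48*(37/152) - 31/125) + 175) + 226 = ((222/19 - 31/125) + 175) + 226 = (27161/2375 + 175) + 226 = 442786/2375 + 226 = 979536/2375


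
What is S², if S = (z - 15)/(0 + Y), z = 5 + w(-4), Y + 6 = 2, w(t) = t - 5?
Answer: 361/16 ≈ 22.563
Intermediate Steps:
w(t) = -5 + t
Y = -4 (Y = -6 + 2 = -4)
z = -4 (z = 5 + (-5 - 4) = 5 - 9 = -4)
S = 19/4 (S = (-4 - 15)/(0 - 4) = -19/(-4) = -19*(-¼) = 19/4 ≈ 4.7500)
S² = (19/4)² = 361/16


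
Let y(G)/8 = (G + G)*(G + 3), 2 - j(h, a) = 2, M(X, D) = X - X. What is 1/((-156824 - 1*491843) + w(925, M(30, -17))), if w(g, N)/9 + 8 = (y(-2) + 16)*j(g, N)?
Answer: -1/648739 ≈ -1.5415e-6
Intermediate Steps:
M(X, D) = 0
j(h, a) = 0 (j(h, a) = 2 - 1*2 = 2 - 2 = 0)
y(G) = 16*G*(3 + G) (y(G) = 8*((G + G)*(G + 3)) = 8*((2*G)*(3 + G)) = 8*(2*G*(3 + G)) = 16*G*(3 + G))
w(g, N) = -72 (w(g, N) = -72 + 9*((16*(-2)*(3 - 2) + 16)*0) = -72 + 9*((16*(-2)*1 + 16)*0) = -72 + 9*((-32 + 16)*0) = -72 + 9*(-16*0) = -72 + 9*0 = -72 + 0 = -72)
1/((-156824 - 1*491843) + w(925, M(30, -17))) = 1/((-156824 - 1*491843) - 72) = 1/((-156824 - 491843) - 72) = 1/(-648667 - 72) = 1/(-648739) = -1/648739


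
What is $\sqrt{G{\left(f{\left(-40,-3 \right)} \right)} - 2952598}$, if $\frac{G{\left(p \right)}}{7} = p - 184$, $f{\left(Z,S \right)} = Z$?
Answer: $i \sqrt{2954166} \approx 1718.8 i$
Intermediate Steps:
$G{\left(p \right)} = -1288 + 7 p$ ($G{\left(p \right)} = 7 \left(p - 184\right) = 7 \left(-184 + p\right) = -1288 + 7 p$)
$\sqrt{G{\left(f{\left(-40,-3 \right)} \right)} - 2952598} = \sqrt{\left(-1288 + 7 \left(-40\right)\right) - 2952598} = \sqrt{\left(-1288 - 280\right) - 2952598} = \sqrt{-1568 - 2952598} = \sqrt{-2954166} = i \sqrt{2954166}$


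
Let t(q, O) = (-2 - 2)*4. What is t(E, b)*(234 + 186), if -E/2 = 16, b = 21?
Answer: -6720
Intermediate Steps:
E = -32 (E = -2*16 = -32)
t(q, O) = -16 (t(q, O) = -4*4 = -16)
t(E, b)*(234 + 186) = -16*(234 + 186) = -16*420 = -6720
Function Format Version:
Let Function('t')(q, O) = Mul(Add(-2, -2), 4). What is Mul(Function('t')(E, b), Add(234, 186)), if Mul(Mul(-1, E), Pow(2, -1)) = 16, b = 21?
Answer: -6720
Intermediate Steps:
E = -32 (E = Mul(-2, 16) = -32)
Function('t')(q, O) = -16 (Function('t')(q, O) = Mul(-4, 4) = -16)
Mul(Function('t')(E, b), Add(234, 186)) = Mul(-16, Add(234, 186)) = Mul(-16, 420) = -6720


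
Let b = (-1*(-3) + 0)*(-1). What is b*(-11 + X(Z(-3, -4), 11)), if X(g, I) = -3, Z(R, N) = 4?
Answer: 42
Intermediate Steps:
b = -3 (b = (3 + 0)*(-1) = 3*(-1) = -3)
b*(-11 + X(Z(-3, -4), 11)) = -3*(-11 - 3) = -3*(-14) = 42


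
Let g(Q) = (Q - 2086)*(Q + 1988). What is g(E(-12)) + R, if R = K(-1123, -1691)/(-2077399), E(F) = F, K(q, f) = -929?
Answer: -8612165008623/2077399 ≈ -4.1456e+6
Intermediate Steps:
g(Q) = (-2086 + Q)*(1988 + Q)
R = 929/2077399 (R = -929/(-2077399) = -929*(-1/2077399) = 929/2077399 ≈ 0.00044719)
g(E(-12)) + R = (-4146968 + (-12)² - 98*(-12)) + 929/2077399 = (-4146968 + 144 + 1176) + 929/2077399 = -4145648 + 929/2077399 = -8612165008623/2077399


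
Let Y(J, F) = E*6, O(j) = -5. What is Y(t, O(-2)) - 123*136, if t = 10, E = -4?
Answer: -16752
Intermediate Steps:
Y(J, F) = -24 (Y(J, F) = -4*6 = -24)
Y(t, O(-2)) - 123*136 = -24 - 123*136 = -24 - 16728 = -16752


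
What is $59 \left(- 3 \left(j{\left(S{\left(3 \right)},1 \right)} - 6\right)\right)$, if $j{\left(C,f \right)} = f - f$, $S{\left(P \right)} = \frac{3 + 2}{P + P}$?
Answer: $1062$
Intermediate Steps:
$S{\left(P \right)} = \frac{5}{2 P}$
$j{\left(C,f \right)} = 0$
$59 \left(- 3 \left(j{\left(S{\left(3 \right)},1 \right)} - 6\right)\right) = 59 \left(- 3 \left(0 - 6\right)\right) = 59 \left(\left(-3\right) \left(-6\right)\right) = 59 \cdot 18 = 1062$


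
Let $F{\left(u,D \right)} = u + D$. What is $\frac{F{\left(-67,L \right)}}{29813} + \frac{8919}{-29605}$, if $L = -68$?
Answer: $- \frac{269898822}{882613865} \approx -0.30579$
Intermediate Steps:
$F{\left(u,D \right)} = D + u$
$\frac{F{\left(-67,L \right)}}{29813} + \frac{8919}{-29605} = \frac{-68 - 67}{29813} + \frac{8919}{-29605} = \left(-135\right) \frac{1}{29813} + 8919 \left(- \frac{1}{29605}\right) = - \frac{135}{29813} - \frac{8919}{29605} = - \frac{269898822}{882613865}$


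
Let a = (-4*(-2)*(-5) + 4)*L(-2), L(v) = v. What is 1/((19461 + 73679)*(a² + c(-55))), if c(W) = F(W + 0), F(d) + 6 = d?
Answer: 1/477156220 ≈ 2.0957e-9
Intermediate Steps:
F(d) = -6 + d
c(W) = -6 + W (c(W) = -6 + (W + 0) = -6 + W)
a = 72 (a = (-4*(-2)*(-5) + 4)*(-2) = (8*(-5) + 4)*(-2) = (-40 + 4)*(-2) = -36*(-2) = 72)
1/((19461 + 73679)*(a² + c(-55))) = 1/((19461 + 73679)*(72² + (-6 - 55))) = 1/(93140*(5184 - 61)) = (1/93140)/5123 = (1/93140)*(1/5123) = 1/477156220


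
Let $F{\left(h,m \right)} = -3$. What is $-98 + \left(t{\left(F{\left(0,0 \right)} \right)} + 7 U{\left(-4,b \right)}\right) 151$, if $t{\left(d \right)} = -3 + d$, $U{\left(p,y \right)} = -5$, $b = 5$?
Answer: $-6289$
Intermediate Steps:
$-98 + \left(t{\left(F{\left(0,0 \right)} \right)} + 7 U{\left(-4,b \right)}\right) 151 = -98 + \left(\left(-3 - 3\right) + 7 \left(-5\right)\right) 151 = -98 + \left(-6 - 35\right) 151 = -98 - 6191 = -6289$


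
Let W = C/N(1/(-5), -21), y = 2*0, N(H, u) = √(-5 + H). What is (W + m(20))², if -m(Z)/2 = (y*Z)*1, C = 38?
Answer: -3610/13 ≈ -277.69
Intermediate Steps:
y = 0
W = -19*I*√130/13 (W = 38/(√(-5 + 1/(-5))) = 38/(√(-5 - ⅕)) = 38/(√(-26/5)) = 38/((I*√130/5)) = 38*(-I*√130/26) = -19*I*√130/13 ≈ -16.664*I)
m(Z) = 0 (m(Z) = -2*0*Z = -0 = -2*0 = 0)
(W + m(20))² = (-19*I*√130/13 + 0)² = (-19*I*√130/13)² = -3610/13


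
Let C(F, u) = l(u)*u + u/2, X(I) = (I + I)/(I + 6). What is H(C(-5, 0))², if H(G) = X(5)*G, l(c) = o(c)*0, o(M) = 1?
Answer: 0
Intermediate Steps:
l(c) = 0 (l(c) = 1*0 = 0)
X(I) = 2*I/(6 + I) (X(I) = (2*I)/(6 + I) = 2*I/(6 + I))
C(F, u) = u/2 (C(F, u) = 0*u + u/2 = 0 + u*(½) = 0 + u/2 = u/2)
H(G) = 10*G/11 (H(G) = (2*5/(6 + 5))*G = (2*5/11)*G = (2*5*(1/11))*G = 10*G/11)
H(C(-5, 0))² = (10*((½)*0)/11)² = ((10/11)*0)² = 0² = 0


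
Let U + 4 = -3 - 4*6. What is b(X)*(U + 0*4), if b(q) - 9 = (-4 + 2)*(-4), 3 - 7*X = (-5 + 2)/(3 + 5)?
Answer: -527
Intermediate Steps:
X = 27/56 (X = 3/7 - (-5 + 2)/(7*(3 + 5)) = 3/7 - (-3)/(7*8) = 3/7 - 1/7*(-3/8) = 3/7 + 3/56 = 27/56 ≈ 0.48214)
b(q) = 17 (b(q) = 9 + (-4 + 2)*(-4) = 9 - 2*(-4) = 9 + 8 = 17)
U = -31 (U = -4 + (-3 - 4*6) = -4 + (-3 - 24) = -4 - 27 = -31)
b(X)*(U + 0*4) = 17*(-31 + 0*4) = 17*(-31 + 0) = 17*(-31) = -527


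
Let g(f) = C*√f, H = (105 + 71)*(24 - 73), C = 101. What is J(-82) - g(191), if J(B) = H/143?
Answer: -784/13 - 101*√191 ≈ -1456.2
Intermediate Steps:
H = -8624 (H = 176*(-49) = -8624)
J(B) = -784/13 (J(B) = -8624/143 = -8624*1/143 = -784/13)
g(f) = 101*√f
J(-82) - g(191) = -784/13 - 101*√191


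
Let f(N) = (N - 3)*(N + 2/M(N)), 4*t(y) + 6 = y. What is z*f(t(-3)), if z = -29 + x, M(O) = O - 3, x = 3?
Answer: -2873/8 ≈ -359.13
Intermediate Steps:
t(y) = -3/2 + y/4
M(O) = -3 + O
z = -26 (z = -29 + 3 = -26)
f(N) = (-3 + N)*(N + 2/(-3 + N)) (f(N) = (N - 3)*(N + 2/(-3 + N)) = (-3 + N)*(N + 2/(-3 + N)))
z*f(t(-3)) = -26*(2 + (-3/2 + (¼)*(-3))² - 3*(-3/2 + (¼)*(-3))) = -26*(2 + (-3/2 - ¾)² - 3*(-3/2 - ¾)) = -26*(2 + (-9/4)² - 3*(-9/4)) = -26*(2 + 81/16 + 27/4) = -26*221/16 = -2873/8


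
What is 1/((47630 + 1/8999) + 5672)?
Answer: 8999/479664699 ≈ 1.8761e-5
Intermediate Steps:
1/((47630 + 1/8999) + 5672) = 1/(428622371/8999 + 5672) = 1/(479664699/8999) = 8999/479664699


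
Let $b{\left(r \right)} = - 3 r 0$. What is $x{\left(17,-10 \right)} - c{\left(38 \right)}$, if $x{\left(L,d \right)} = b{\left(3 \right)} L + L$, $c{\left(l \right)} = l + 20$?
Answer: $-41$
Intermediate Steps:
$b{\left(r \right)} = 0$
$c{\left(l \right)} = 20 + l$
$x{\left(L,d \right)} = L$ ($x{\left(L,d \right)} = 0 L + L = 0 + L = L$)
$x{\left(17,-10 \right)} - c{\left(38 \right)} = 17 - \left(20 + 38\right) = 17 - 58 = -41$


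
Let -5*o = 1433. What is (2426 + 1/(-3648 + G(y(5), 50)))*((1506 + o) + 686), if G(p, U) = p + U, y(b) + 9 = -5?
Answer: 11926049671/2580 ≈ 4.6225e+6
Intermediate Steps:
o = -1433/5 (o = -⅕*1433 = -1433/5 ≈ -286.60)
y(b) = -14 (y(b) = -9 - 5 = -14)
G(p, U) = U + p
(2426 + 1/(-3648 + G(y(5), 50)))*((1506 + o) + 686) = (2426 + 1/(-3648 + (50 - 14)))*((1506 - 1433/5) + 686) = (2426 + 1/(-3648 + 36))*(6097/5 + 686) = (2426 + 1/(-3612))*(9527/5) = (2426 - 1/3612)*(9527/5) = (8762711/3612)*(9527/5) = 11926049671/2580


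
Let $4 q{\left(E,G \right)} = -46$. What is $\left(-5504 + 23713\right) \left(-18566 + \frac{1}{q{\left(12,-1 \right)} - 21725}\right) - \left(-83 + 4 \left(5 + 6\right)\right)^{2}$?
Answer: $- \frac{14696909103913}{43473} \approx -3.3807 \cdot 10^{8}$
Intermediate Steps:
$q{\left(E,G \right)} = - \frac{23}{2}$ ($q{\left(E,G \right)} = \frac{1}{4} \left(-46\right) = - \frac{23}{2}$)
$\left(-5504 + 23713\right) \left(-18566 + \frac{1}{q{\left(12,-1 \right)} - 21725}\right) - \left(-83 + 4 \left(5 + 6\right)\right)^{2} = \left(-5504 + 23713\right) \left(-18566 + \frac{1}{- \frac{23}{2} - 21725}\right) - \left(-83 + 4 \left(5 + 6\right)\right)^{2} = 18209 \left(-18566 + \frac{1}{- \frac{43473}{2}}\right) - \left(-83 + 4 \cdot 11\right)^{2} = 18209 \left(-18566 - \frac{2}{43473}\right) - \left(-83 + 44\right)^{2} = 18209 \left(- \frac{807119720}{43473}\right) - \left(-39\right)^{2} = - \frac{14696842981480}{43473} - 1521 = - \frac{14696909103913}{43473}$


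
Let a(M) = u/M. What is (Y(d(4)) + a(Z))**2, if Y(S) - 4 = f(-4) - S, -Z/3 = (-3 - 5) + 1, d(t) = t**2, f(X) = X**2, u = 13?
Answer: 9409/441 ≈ 21.336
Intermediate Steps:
Z = 21 (Z = -3*((-3 - 5) + 1) = -3*(-8 + 1) = -3*(-7) = 21)
a(M) = 13/M
Y(S) = 20 - S (Y(S) = 4 + ((-4)**2 - S) = 4 + (16 - S) = 20 - S)
(Y(d(4)) + a(Z))**2 = ((20 - 1*4**2) + 13/21)**2 = ((20 - 1*16) + 13*(1/21))**2 = ((20 - 16) + 13/21)**2 = (4 + 13/21)**2 = (97/21)**2 = 9409/441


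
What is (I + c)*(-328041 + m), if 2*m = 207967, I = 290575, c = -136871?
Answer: -34438533980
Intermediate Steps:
m = 207967/2 (m = (½)*207967 = 207967/2 ≈ 1.0398e+5)
(I + c)*(-328041 + m) = (290575 - 136871)*(-328041 + 207967/2) = 153704*(-448115/2) = -34438533980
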